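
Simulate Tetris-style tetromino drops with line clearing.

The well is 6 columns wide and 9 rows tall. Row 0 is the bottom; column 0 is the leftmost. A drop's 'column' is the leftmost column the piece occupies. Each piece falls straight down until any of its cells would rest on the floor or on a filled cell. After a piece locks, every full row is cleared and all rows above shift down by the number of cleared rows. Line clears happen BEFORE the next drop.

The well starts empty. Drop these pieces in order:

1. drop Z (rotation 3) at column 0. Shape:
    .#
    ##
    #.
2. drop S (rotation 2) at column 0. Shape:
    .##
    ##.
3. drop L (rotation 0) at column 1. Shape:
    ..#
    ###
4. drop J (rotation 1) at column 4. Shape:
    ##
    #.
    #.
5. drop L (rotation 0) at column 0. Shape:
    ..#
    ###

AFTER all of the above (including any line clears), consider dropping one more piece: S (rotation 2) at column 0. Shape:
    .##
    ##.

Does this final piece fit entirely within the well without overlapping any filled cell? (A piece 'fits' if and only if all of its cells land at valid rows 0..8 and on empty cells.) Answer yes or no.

Drop 1: Z rot3 at col 0 lands with bottom-row=0; cleared 0 line(s) (total 0); column heights now [2 3 0 0 0 0], max=3
Drop 2: S rot2 at col 0 lands with bottom-row=3; cleared 0 line(s) (total 0); column heights now [4 5 5 0 0 0], max=5
Drop 3: L rot0 at col 1 lands with bottom-row=5; cleared 0 line(s) (total 0); column heights now [4 6 6 7 0 0], max=7
Drop 4: J rot1 at col 4 lands with bottom-row=0; cleared 0 line(s) (total 0); column heights now [4 6 6 7 3 3], max=7
Drop 5: L rot0 at col 0 lands with bottom-row=6; cleared 0 line(s) (total 0); column heights now [7 7 8 7 3 3], max=8
Test piece S rot2 at col 0 (width 3): heights before test = [7 7 8 7 3 3]; fits = True

Answer: yes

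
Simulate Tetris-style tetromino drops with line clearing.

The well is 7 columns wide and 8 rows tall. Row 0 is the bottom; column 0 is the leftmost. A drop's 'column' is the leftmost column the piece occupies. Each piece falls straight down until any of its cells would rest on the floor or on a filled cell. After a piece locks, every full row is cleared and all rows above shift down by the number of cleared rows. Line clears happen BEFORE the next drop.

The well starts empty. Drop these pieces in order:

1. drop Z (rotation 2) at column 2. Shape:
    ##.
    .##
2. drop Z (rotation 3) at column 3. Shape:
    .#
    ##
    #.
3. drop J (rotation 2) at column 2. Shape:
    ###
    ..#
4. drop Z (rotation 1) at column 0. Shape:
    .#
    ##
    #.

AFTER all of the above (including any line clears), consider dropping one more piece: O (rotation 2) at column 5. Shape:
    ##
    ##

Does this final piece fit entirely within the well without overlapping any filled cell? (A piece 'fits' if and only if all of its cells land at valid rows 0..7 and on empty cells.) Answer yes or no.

Drop 1: Z rot2 at col 2 lands with bottom-row=0; cleared 0 line(s) (total 0); column heights now [0 0 2 2 1 0 0], max=2
Drop 2: Z rot3 at col 3 lands with bottom-row=2; cleared 0 line(s) (total 0); column heights now [0 0 2 4 5 0 0], max=5
Drop 3: J rot2 at col 2 lands with bottom-row=5; cleared 0 line(s) (total 0); column heights now [0 0 7 7 7 0 0], max=7
Drop 4: Z rot1 at col 0 lands with bottom-row=0; cleared 0 line(s) (total 0); column heights now [2 3 7 7 7 0 0], max=7
Test piece O rot2 at col 5 (width 2): heights before test = [2 3 7 7 7 0 0]; fits = True

Answer: yes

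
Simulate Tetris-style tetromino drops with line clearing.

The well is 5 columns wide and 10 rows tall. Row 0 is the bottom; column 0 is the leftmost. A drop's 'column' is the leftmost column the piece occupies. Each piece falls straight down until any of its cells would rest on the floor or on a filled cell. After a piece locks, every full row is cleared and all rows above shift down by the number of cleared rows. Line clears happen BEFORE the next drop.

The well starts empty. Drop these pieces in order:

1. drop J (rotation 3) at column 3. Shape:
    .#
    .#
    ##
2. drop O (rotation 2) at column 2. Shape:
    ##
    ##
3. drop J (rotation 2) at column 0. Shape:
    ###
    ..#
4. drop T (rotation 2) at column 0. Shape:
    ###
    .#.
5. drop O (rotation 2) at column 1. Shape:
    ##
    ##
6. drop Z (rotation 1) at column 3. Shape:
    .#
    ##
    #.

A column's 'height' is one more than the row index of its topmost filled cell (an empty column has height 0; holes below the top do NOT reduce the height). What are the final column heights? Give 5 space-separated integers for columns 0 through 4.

Answer: 6 8 8 4 5

Derivation:
Drop 1: J rot3 at col 3 lands with bottom-row=0; cleared 0 line(s) (total 0); column heights now [0 0 0 1 3], max=3
Drop 2: O rot2 at col 2 lands with bottom-row=1; cleared 0 line(s) (total 0); column heights now [0 0 3 3 3], max=3
Drop 3: J rot2 at col 0 lands with bottom-row=3; cleared 0 line(s) (total 0); column heights now [5 5 5 3 3], max=5
Drop 4: T rot2 at col 0 lands with bottom-row=5; cleared 0 line(s) (total 0); column heights now [7 7 7 3 3], max=7
Drop 5: O rot2 at col 1 lands with bottom-row=7; cleared 0 line(s) (total 0); column heights now [7 9 9 3 3], max=9
Drop 6: Z rot1 at col 3 lands with bottom-row=3; cleared 1 line(s) (total 1); column heights now [6 8 8 4 5], max=8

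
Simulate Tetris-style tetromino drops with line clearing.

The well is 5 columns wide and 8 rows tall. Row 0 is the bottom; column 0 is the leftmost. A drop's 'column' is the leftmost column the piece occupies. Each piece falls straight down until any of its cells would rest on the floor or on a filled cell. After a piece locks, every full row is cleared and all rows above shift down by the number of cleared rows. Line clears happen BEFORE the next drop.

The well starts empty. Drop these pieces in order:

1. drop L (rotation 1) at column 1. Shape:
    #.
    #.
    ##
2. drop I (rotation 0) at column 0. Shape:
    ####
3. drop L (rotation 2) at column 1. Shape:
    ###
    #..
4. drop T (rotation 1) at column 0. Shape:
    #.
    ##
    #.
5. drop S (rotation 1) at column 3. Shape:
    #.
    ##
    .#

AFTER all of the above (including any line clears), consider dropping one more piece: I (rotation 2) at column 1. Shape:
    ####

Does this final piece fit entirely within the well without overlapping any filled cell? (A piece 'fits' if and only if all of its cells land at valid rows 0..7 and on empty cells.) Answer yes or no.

Drop 1: L rot1 at col 1 lands with bottom-row=0; cleared 0 line(s) (total 0); column heights now [0 3 1 0 0], max=3
Drop 2: I rot0 at col 0 lands with bottom-row=3; cleared 0 line(s) (total 0); column heights now [4 4 4 4 0], max=4
Drop 3: L rot2 at col 1 lands with bottom-row=4; cleared 0 line(s) (total 0); column heights now [4 6 6 6 0], max=6
Drop 4: T rot1 at col 0 lands with bottom-row=5; cleared 0 line(s) (total 0); column heights now [8 7 6 6 0], max=8
Drop 5: S rot1 at col 3 lands with bottom-row=5; cleared 1 line(s) (total 1); column heights now [7 6 4 7 6], max=7
Test piece I rot2 at col 1 (width 4): heights before test = [7 6 4 7 6]; fits = True

Answer: yes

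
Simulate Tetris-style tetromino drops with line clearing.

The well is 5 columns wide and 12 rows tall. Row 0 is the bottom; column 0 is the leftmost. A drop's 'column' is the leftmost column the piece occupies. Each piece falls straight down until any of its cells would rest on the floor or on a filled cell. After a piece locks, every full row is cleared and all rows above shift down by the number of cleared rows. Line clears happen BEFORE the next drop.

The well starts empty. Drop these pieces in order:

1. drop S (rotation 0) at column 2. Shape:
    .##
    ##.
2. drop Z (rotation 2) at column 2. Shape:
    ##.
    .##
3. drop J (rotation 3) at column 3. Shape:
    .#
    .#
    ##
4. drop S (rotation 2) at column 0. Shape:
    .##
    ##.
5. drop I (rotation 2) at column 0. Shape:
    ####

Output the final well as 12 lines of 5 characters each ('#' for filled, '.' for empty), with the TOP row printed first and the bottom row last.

Drop 1: S rot0 at col 2 lands with bottom-row=0; cleared 0 line(s) (total 0); column heights now [0 0 1 2 2], max=2
Drop 2: Z rot2 at col 2 lands with bottom-row=2; cleared 0 line(s) (total 0); column heights now [0 0 4 4 3], max=4
Drop 3: J rot3 at col 3 lands with bottom-row=4; cleared 0 line(s) (total 0); column heights now [0 0 4 5 7], max=7
Drop 4: S rot2 at col 0 lands with bottom-row=3; cleared 0 line(s) (total 0); column heights now [4 5 5 5 7], max=7
Drop 5: I rot2 at col 0 lands with bottom-row=5; cleared 1 line(s) (total 1); column heights now [4 5 5 5 6], max=6

Answer: .....
.....
.....
.....
.....
.....
....#
.####
####.
...##
...##
..##.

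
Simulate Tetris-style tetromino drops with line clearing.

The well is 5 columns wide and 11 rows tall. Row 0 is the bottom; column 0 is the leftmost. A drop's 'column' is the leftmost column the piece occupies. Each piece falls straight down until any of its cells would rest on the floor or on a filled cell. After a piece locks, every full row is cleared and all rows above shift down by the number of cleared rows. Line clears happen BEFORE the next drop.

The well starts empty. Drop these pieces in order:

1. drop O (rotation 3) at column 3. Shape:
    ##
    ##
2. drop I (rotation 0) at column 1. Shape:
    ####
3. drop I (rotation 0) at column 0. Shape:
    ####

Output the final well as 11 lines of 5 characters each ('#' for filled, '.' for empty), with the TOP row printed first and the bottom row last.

Answer: .....
.....
.....
.....
.....
.....
.....
####.
.####
...##
...##

Derivation:
Drop 1: O rot3 at col 3 lands with bottom-row=0; cleared 0 line(s) (total 0); column heights now [0 0 0 2 2], max=2
Drop 2: I rot0 at col 1 lands with bottom-row=2; cleared 0 line(s) (total 0); column heights now [0 3 3 3 3], max=3
Drop 3: I rot0 at col 0 lands with bottom-row=3; cleared 0 line(s) (total 0); column heights now [4 4 4 4 3], max=4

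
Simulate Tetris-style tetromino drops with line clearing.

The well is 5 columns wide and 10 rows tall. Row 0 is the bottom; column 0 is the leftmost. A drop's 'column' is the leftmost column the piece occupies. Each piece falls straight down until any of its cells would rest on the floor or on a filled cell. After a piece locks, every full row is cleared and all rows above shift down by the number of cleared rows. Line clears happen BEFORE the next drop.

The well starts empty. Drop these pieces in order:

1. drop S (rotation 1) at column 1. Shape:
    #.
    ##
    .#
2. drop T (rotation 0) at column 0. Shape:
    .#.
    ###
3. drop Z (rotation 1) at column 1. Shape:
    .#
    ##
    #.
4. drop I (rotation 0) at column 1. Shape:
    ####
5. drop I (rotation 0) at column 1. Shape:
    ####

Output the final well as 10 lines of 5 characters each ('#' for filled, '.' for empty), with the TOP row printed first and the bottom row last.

Answer: .####
.####
..#..
.##..
.#...
.#...
###..
.#...
.##..
..#..

Derivation:
Drop 1: S rot1 at col 1 lands with bottom-row=0; cleared 0 line(s) (total 0); column heights now [0 3 2 0 0], max=3
Drop 2: T rot0 at col 0 lands with bottom-row=3; cleared 0 line(s) (total 0); column heights now [4 5 4 0 0], max=5
Drop 3: Z rot1 at col 1 lands with bottom-row=5; cleared 0 line(s) (total 0); column heights now [4 7 8 0 0], max=8
Drop 4: I rot0 at col 1 lands with bottom-row=8; cleared 0 line(s) (total 0); column heights now [4 9 9 9 9], max=9
Drop 5: I rot0 at col 1 lands with bottom-row=9; cleared 0 line(s) (total 0); column heights now [4 10 10 10 10], max=10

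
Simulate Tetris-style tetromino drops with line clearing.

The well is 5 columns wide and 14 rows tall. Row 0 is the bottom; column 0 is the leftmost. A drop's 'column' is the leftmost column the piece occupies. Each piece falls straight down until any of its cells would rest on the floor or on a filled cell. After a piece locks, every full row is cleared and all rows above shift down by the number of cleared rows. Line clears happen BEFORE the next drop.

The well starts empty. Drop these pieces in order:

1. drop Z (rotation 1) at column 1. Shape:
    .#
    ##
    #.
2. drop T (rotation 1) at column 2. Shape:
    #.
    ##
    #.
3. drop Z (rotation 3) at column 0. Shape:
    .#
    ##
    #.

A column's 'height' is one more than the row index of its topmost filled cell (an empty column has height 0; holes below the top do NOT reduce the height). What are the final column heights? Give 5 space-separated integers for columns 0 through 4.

Drop 1: Z rot1 at col 1 lands with bottom-row=0; cleared 0 line(s) (total 0); column heights now [0 2 3 0 0], max=3
Drop 2: T rot1 at col 2 lands with bottom-row=3; cleared 0 line(s) (total 0); column heights now [0 2 6 5 0], max=6
Drop 3: Z rot3 at col 0 lands with bottom-row=1; cleared 0 line(s) (total 0); column heights now [3 4 6 5 0], max=6

Answer: 3 4 6 5 0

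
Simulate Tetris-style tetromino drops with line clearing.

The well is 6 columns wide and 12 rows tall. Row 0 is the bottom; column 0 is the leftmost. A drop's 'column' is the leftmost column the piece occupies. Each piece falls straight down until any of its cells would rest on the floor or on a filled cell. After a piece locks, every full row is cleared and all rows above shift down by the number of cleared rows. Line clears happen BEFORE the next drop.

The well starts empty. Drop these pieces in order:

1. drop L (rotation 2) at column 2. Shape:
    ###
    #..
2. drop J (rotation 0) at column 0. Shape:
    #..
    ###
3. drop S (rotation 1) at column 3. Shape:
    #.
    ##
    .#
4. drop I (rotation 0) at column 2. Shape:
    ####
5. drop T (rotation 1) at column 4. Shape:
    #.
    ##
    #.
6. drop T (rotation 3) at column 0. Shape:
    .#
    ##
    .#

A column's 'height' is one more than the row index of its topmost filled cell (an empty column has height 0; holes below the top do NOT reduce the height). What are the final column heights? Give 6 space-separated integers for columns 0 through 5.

Drop 1: L rot2 at col 2 lands with bottom-row=0; cleared 0 line(s) (total 0); column heights now [0 0 2 2 2 0], max=2
Drop 2: J rot0 at col 0 lands with bottom-row=2; cleared 0 line(s) (total 0); column heights now [4 3 3 2 2 0], max=4
Drop 3: S rot1 at col 3 lands with bottom-row=2; cleared 0 line(s) (total 0); column heights now [4 3 3 5 4 0], max=5
Drop 4: I rot0 at col 2 lands with bottom-row=5; cleared 0 line(s) (total 0); column heights now [4 3 6 6 6 6], max=6
Drop 5: T rot1 at col 4 lands with bottom-row=6; cleared 0 line(s) (total 0); column heights now [4 3 6 6 9 8], max=9
Drop 6: T rot3 at col 0 lands with bottom-row=3; cleared 0 line(s) (total 0); column heights now [5 6 6 6 9 8], max=9

Answer: 5 6 6 6 9 8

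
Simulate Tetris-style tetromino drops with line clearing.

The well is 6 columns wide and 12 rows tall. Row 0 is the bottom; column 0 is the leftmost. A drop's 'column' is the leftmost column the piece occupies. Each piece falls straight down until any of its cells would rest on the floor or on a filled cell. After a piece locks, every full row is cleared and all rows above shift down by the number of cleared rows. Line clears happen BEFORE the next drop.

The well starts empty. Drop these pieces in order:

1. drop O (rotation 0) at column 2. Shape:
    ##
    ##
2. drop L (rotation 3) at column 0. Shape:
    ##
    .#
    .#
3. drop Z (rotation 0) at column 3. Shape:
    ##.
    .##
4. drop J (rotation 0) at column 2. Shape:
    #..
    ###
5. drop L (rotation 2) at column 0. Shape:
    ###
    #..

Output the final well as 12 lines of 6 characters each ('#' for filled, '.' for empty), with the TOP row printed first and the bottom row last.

Drop 1: O rot0 at col 2 lands with bottom-row=0; cleared 0 line(s) (total 0); column heights now [0 0 2 2 0 0], max=2
Drop 2: L rot3 at col 0 lands with bottom-row=0; cleared 0 line(s) (total 0); column heights now [3 3 2 2 0 0], max=3
Drop 3: Z rot0 at col 3 lands with bottom-row=1; cleared 0 line(s) (total 0); column heights now [3 3 2 3 3 2], max=3
Drop 4: J rot0 at col 2 lands with bottom-row=3; cleared 0 line(s) (total 0); column heights now [3 3 5 4 4 2], max=5
Drop 5: L rot2 at col 0 lands with bottom-row=4; cleared 0 line(s) (total 0); column heights now [6 6 6 4 4 2], max=6

Answer: ......
......
......
......
......
......
###...
#.#...
..###.
##.##.
.#####
.###..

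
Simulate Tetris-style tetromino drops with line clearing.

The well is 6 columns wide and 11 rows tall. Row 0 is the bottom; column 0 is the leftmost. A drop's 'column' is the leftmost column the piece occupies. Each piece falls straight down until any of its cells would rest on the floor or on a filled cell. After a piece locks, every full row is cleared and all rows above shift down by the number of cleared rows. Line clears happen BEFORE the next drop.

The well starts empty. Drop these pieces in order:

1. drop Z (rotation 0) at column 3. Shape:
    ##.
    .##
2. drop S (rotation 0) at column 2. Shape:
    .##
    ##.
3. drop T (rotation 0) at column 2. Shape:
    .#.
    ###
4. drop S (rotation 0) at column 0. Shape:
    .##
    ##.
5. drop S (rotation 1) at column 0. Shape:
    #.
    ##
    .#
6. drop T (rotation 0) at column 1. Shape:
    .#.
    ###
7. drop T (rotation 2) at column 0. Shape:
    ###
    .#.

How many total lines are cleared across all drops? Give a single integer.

Drop 1: Z rot0 at col 3 lands with bottom-row=0; cleared 0 line(s) (total 0); column heights now [0 0 0 2 2 1], max=2
Drop 2: S rot0 at col 2 lands with bottom-row=2; cleared 0 line(s) (total 0); column heights now [0 0 3 4 4 1], max=4
Drop 3: T rot0 at col 2 lands with bottom-row=4; cleared 0 line(s) (total 0); column heights now [0 0 5 6 5 1], max=6
Drop 4: S rot0 at col 0 lands with bottom-row=4; cleared 0 line(s) (total 0); column heights now [5 6 6 6 5 1], max=6
Drop 5: S rot1 at col 0 lands with bottom-row=6; cleared 0 line(s) (total 0); column heights now [9 8 6 6 5 1], max=9
Drop 6: T rot0 at col 1 lands with bottom-row=8; cleared 0 line(s) (total 0); column heights now [9 9 10 9 5 1], max=10
Drop 7: T rot2 at col 0 lands with bottom-row=9; cleared 0 line(s) (total 0); column heights now [11 11 11 9 5 1], max=11

Answer: 0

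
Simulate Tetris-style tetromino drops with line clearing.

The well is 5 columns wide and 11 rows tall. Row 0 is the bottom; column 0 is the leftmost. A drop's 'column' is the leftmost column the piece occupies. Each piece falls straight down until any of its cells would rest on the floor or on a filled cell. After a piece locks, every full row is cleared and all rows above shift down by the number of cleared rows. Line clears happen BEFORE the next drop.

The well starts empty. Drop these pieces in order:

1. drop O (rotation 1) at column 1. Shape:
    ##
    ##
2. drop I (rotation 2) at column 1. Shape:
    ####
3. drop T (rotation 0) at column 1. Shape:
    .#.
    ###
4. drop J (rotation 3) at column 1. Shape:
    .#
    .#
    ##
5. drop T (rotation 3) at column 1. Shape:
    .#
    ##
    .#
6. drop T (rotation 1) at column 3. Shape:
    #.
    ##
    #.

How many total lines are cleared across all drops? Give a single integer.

Drop 1: O rot1 at col 1 lands with bottom-row=0; cleared 0 line(s) (total 0); column heights now [0 2 2 0 0], max=2
Drop 2: I rot2 at col 1 lands with bottom-row=2; cleared 0 line(s) (total 0); column heights now [0 3 3 3 3], max=3
Drop 3: T rot0 at col 1 lands with bottom-row=3; cleared 0 line(s) (total 0); column heights now [0 4 5 4 3], max=5
Drop 4: J rot3 at col 1 lands with bottom-row=5; cleared 0 line(s) (total 0); column heights now [0 6 8 4 3], max=8
Drop 5: T rot3 at col 1 lands with bottom-row=8; cleared 0 line(s) (total 0); column heights now [0 10 11 4 3], max=11
Drop 6: T rot1 at col 3 lands with bottom-row=4; cleared 0 line(s) (total 0); column heights now [0 10 11 7 6], max=11

Answer: 0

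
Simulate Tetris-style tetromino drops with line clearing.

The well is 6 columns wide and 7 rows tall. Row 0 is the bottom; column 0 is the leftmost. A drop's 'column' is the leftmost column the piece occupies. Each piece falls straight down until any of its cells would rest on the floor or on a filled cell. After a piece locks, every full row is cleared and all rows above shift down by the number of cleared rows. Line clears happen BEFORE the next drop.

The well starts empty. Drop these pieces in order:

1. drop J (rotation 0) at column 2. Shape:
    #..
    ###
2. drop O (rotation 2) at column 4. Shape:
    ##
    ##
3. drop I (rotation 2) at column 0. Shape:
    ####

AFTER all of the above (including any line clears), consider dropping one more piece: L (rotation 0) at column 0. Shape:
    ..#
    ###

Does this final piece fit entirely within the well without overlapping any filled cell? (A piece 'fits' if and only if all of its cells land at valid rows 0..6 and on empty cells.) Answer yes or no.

Answer: yes

Derivation:
Drop 1: J rot0 at col 2 lands with bottom-row=0; cleared 0 line(s) (total 0); column heights now [0 0 2 1 1 0], max=2
Drop 2: O rot2 at col 4 lands with bottom-row=1; cleared 0 line(s) (total 0); column heights now [0 0 2 1 3 3], max=3
Drop 3: I rot2 at col 0 lands with bottom-row=2; cleared 1 line(s) (total 1); column heights now [0 0 2 1 2 2], max=2
Test piece L rot0 at col 0 (width 3): heights before test = [0 0 2 1 2 2]; fits = True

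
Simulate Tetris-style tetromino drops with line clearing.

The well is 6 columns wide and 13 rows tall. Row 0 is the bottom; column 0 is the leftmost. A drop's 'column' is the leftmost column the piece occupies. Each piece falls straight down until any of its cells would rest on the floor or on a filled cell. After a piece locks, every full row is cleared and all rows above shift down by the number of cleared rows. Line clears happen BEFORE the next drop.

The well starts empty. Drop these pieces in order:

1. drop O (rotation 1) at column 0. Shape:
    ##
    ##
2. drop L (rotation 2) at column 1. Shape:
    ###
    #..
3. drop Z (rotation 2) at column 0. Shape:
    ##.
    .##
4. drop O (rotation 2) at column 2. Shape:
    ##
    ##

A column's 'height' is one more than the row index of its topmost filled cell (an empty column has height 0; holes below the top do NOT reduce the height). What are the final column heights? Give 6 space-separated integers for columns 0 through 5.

Drop 1: O rot1 at col 0 lands with bottom-row=0; cleared 0 line(s) (total 0); column heights now [2 2 0 0 0 0], max=2
Drop 2: L rot2 at col 1 lands with bottom-row=2; cleared 0 line(s) (total 0); column heights now [2 4 4 4 0 0], max=4
Drop 3: Z rot2 at col 0 lands with bottom-row=4; cleared 0 line(s) (total 0); column heights now [6 6 5 4 0 0], max=6
Drop 4: O rot2 at col 2 lands with bottom-row=5; cleared 0 line(s) (total 0); column heights now [6 6 7 7 0 0], max=7

Answer: 6 6 7 7 0 0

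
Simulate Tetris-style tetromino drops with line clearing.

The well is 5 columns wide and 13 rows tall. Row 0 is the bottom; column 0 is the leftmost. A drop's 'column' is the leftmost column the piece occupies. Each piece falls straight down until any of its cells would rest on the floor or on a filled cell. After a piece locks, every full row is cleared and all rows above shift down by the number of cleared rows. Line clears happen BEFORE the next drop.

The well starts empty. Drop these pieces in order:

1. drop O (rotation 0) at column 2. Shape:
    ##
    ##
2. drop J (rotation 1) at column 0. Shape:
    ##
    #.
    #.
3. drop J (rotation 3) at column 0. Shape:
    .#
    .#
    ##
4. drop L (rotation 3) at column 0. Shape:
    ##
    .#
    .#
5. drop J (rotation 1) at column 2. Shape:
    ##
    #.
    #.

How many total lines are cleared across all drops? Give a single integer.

Drop 1: O rot0 at col 2 lands with bottom-row=0; cleared 0 line(s) (total 0); column heights now [0 0 2 2 0], max=2
Drop 2: J rot1 at col 0 lands with bottom-row=0; cleared 0 line(s) (total 0); column heights now [3 3 2 2 0], max=3
Drop 3: J rot3 at col 0 lands with bottom-row=3; cleared 0 line(s) (total 0); column heights now [4 6 2 2 0], max=6
Drop 4: L rot3 at col 0 lands with bottom-row=6; cleared 0 line(s) (total 0); column heights now [9 9 2 2 0], max=9
Drop 5: J rot1 at col 2 lands with bottom-row=2; cleared 0 line(s) (total 0); column heights now [9 9 5 5 0], max=9

Answer: 0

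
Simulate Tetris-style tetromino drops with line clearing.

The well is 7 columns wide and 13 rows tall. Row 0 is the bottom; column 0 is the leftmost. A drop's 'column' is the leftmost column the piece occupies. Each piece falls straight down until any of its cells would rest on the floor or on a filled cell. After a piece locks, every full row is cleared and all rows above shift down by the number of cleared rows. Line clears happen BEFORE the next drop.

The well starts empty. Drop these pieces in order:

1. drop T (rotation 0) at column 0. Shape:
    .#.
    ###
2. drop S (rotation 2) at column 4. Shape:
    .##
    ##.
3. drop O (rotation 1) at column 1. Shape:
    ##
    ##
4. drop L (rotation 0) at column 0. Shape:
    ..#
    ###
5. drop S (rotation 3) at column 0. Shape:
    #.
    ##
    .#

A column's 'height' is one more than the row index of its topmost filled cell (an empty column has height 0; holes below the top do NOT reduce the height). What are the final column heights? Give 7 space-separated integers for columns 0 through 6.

Answer: 8 7 6 0 1 2 2

Derivation:
Drop 1: T rot0 at col 0 lands with bottom-row=0; cleared 0 line(s) (total 0); column heights now [1 2 1 0 0 0 0], max=2
Drop 2: S rot2 at col 4 lands with bottom-row=0; cleared 0 line(s) (total 0); column heights now [1 2 1 0 1 2 2], max=2
Drop 3: O rot1 at col 1 lands with bottom-row=2; cleared 0 line(s) (total 0); column heights now [1 4 4 0 1 2 2], max=4
Drop 4: L rot0 at col 0 lands with bottom-row=4; cleared 0 line(s) (total 0); column heights now [5 5 6 0 1 2 2], max=6
Drop 5: S rot3 at col 0 lands with bottom-row=5; cleared 0 line(s) (total 0); column heights now [8 7 6 0 1 2 2], max=8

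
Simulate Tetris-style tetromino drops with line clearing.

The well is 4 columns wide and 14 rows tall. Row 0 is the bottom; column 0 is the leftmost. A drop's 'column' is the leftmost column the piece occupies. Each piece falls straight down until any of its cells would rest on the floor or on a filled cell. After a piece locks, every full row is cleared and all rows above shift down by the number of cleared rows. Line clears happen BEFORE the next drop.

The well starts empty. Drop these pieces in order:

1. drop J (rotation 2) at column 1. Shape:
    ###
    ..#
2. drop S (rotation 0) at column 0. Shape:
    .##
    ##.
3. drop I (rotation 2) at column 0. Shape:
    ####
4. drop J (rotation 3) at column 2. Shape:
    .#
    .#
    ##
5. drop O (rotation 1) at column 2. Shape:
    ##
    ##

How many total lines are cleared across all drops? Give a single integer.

Answer: 1

Derivation:
Drop 1: J rot2 at col 1 lands with bottom-row=0; cleared 0 line(s) (total 0); column heights now [0 2 2 2], max=2
Drop 2: S rot0 at col 0 lands with bottom-row=2; cleared 0 line(s) (total 0); column heights now [3 4 4 2], max=4
Drop 3: I rot2 at col 0 lands with bottom-row=4; cleared 1 line(s) (total 1); column heights now [3 4 4 2], max=4
Drop 4: J rot3 at col 2 lands with bottom-row=4; cleared 0 line(s) (total 1); column heights now [3 4 5 7], max=7
Drop 5: O rot1 at col 2 lands with bottom-row=7; cleared 0 line(s) (total 1); column heights now [3 4 9 9], max=9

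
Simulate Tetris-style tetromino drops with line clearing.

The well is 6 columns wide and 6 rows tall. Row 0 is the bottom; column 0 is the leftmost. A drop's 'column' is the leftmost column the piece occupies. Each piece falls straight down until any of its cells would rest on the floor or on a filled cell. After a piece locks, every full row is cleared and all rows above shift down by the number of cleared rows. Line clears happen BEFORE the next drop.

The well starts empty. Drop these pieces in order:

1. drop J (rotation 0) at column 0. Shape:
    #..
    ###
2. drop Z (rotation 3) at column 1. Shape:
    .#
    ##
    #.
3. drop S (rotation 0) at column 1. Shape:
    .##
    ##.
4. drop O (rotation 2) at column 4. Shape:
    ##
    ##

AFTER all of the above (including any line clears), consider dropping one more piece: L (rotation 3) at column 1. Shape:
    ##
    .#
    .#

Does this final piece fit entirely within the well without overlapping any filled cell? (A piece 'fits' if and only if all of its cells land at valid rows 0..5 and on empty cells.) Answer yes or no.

Answer: no

Derivation:
Drop 1: J rot0 at col 0 lands with bottom-row=0; cleared 0 line(s) (total 0); column heights now [2 1 1 0 0 0], max=2
Drop 2: Z rot3 at col 1 lands with bottom-row=1; cleared 0 line(s) (total 0); column heights now [2 3 4 0 0 0], max=4
Drop 3: S rot0 at col 1 lands with bottom-row=4; cleared 0 line(s) (total 0); column heights now [2 5 6 6 0 0], max=6
Drop 4: O rot2 at col 4 lands with bottom-row=0; cleared 0 line(s) (total 0); column heights now [2 5 6 6 2 2], max=6
Test piece L rot3 at col 1 (width 2): heights before test = [2 5 6 6 2 2]; fits = False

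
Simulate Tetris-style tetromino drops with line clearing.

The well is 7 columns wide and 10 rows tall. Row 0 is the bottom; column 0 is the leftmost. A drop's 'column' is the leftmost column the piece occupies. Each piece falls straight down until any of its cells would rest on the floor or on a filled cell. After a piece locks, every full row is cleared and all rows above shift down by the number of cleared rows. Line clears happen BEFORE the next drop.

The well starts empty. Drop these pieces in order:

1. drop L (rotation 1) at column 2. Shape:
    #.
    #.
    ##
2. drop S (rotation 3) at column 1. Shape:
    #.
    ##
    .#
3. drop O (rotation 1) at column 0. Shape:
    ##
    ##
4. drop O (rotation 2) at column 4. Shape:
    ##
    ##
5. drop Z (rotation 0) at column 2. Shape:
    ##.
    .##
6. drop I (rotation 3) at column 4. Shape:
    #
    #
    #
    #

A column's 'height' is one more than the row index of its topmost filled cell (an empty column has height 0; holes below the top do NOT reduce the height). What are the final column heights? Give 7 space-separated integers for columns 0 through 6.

Answer: 8 8 6 6 9 2 0

Derivation:
Drop 1: L rot1 at col 2 lands with bottom-row=0; cleared 0 line(s) (total 0); column heights now [0 0 3 1 0 0 0], max=3
Drop 2: S rot3 at col 1 lands with bottom-row=3; cleared 0 line(s) (total 0); column heights now [0 6 5 1 0 0 0], max=6
Drop 3: O rot1 at col 0 lands with bottom-row=6; cleared 0 line(s) (total 0); column heights now [8 8 5 1 0 0 0], max=8
Drop 4: O rot2 at col 4 lands with bottom-row=0; cleared 0 line(s) (total 0); column heights now [8 8 5 1 2 2 0], max=8
Drop 5: Z rot0 at col 2 lands with bottom-row=4; cleared 0 line(s) (total 0); column heights now [8 8 6 6 5 2 0], max=8
Drop 6: I rot3 at col 4 lands with bottom-row=5; cleared 0 line(s) (total 0); column heights now [8 8 6 6 9 2 0], max=9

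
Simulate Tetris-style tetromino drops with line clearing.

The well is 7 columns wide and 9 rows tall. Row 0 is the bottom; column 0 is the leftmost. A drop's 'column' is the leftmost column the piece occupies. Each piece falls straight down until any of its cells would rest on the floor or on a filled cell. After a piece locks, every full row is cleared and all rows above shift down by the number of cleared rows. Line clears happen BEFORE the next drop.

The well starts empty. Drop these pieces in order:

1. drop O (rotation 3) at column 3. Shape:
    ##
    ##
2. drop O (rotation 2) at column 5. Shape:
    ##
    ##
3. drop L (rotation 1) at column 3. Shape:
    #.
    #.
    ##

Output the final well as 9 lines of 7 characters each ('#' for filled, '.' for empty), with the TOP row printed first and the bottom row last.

Drop 1: O rot3 at col 3 lands with bottom-row=0; cleared 0 line(s) (total 0); column heights now [0 0 0 2 2 0 0], max=2
Drop 2: O rot2 at col 5 lands with bottom-row=0; cleared 0 line(s) (total 0); column heights now [0 0 0 2 2 2 2], max=2
Drop 3: L rot1 at col 3 lands with bottom-row=2; cleared 0 line(s) (total 0); column heights now [0 0 0 5 3 2 2], max=5

Answer: .......
.......
.......
.......
...#...
...#...
...##..
...####
...####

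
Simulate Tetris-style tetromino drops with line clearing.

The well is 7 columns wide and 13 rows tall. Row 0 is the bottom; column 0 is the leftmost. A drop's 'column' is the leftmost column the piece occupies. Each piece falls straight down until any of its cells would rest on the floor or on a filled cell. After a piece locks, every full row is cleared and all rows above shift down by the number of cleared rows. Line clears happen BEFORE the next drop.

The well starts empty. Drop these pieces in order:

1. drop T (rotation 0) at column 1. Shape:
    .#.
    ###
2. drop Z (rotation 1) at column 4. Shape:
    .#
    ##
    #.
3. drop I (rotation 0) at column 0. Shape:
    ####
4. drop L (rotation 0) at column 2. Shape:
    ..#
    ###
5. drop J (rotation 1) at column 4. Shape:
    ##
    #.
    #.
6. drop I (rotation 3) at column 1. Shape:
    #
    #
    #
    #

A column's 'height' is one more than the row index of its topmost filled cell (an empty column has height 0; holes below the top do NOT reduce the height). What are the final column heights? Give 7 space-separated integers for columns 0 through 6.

Answer: 3 7 4 4 8 8 0

Derivation:
Drop 1: T rot0 at col 1 lands with bottom-row=0; cleared 0 line(s) (total 0); column heights now [0 1 2 1 0 0 0], max=2
Drop 2: Z rot1 at col 4 lands with bottom-row=0; cleared 0 line(s) (total 0); column heights now [0 1 2 1 2 3 0], max=3
Drop 3: I rot0 at col 0 lands with bottom-row=2; cleared 0 line(s) (total 0); column heights now [3 3 3 3 2 3 0], max=3
Drop 4: L rot0 at col 2 lands with bottom-row=3; cleared 0 line(s) (total 0); column heights now [3 3 4 4 5 3 0], max=5
Drop 5: J rot1 at col 4 lands with bottom-row=5; cleared 0 line(s) (total 0); column heights now [3 3 4 4 8 8 0], max=8
Drop 6: I rot3 at col 1 lands with bottom-row=3; cleared 0 line(s) (total 0); column heights now [3 7 4 4 8 8 0], max=8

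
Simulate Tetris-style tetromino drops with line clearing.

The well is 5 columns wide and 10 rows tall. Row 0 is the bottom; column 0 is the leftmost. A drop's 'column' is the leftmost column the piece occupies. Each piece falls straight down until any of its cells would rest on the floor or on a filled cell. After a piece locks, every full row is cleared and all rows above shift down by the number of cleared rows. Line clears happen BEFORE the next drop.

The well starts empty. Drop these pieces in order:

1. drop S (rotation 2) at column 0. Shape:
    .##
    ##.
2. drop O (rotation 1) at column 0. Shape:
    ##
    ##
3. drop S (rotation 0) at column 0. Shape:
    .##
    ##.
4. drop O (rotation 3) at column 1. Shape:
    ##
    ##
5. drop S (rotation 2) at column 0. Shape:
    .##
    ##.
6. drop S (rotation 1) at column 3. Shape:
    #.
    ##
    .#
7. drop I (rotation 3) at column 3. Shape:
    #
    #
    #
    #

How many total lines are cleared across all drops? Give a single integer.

Drop 1: S rot2 at col 0 lands with bottom-row=0; cleared 0 line(s) (total 0); column heights now [1 2 2 0 0], max=2
Drop 2: O rot1 at col 0 lands with bottom-row=2; cleared 0 line(s) (total 0); column heights now [4 4 2 0 0], max=4
Drop 3: S rot0 at col 0 lands with bottom-row=4; cleared 0 line(s) (total 0); column heights now [5 6 6 0 0], max=6
Drop 4: O rot3 at col 1 lands with bottom-row=6; cleared 0 line(s) (total 0); column heights now [5 8 8 0 0], max=8
Drop 5: S rot2 at col 0 lands with bottom-row=8; cleared 0 line(s) (total 0); column heights now [9 10 10 0 0], max=10
Drop 6: S rot1 at col 3 lands with bottom-row=0; cleared 0 line(s) (total 0); column heights now [9 10 10 3 2], max=10
Drop 7: I rot3 at col 3 lands with bottom-row=3; cleared 0 line(s) (total 0); column heights now [9 10 10 7 2], max=10

Answer: 0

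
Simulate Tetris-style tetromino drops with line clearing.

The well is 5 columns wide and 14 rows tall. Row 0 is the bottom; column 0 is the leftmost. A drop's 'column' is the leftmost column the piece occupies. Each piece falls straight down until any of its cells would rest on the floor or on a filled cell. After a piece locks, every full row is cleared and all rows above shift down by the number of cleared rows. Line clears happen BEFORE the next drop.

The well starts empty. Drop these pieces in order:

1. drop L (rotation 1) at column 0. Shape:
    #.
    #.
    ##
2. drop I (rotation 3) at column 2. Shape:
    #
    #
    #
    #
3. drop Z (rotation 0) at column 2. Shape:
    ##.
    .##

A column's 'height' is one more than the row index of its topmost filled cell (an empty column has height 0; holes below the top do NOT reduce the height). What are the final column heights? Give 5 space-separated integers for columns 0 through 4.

Drop 1: L rot1 at col 0 lands with bottom-row=0; cleared 0 line(s) (total 0); column heights now [3 1 0 0 0], max=3
Drop 2: I rot3 at col 2 lands with bottom-row=0; cleared 0 line(s) (total 0); column heights now [3 1 4 0 0], max=4
Drop 3: Z rot0 at col 2 lands with bottom-row=3; cleared 0 line(s) (total 0); column heights now [3 1 5 5 4], max=5

Answer: 3 1 5 5 4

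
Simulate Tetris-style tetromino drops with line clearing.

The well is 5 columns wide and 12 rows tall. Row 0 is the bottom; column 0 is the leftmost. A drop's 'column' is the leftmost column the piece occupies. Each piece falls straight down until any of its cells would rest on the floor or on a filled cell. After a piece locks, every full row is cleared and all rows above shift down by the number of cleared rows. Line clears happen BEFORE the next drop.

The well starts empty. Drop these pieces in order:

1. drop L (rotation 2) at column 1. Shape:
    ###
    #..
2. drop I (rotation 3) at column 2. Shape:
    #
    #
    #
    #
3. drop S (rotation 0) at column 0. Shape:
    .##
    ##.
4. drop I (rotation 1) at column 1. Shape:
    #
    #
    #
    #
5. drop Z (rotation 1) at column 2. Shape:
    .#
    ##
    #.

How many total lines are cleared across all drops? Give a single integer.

Answer: 0

Derivation:
Drop 1: L rot2 at col 1 lands with bottom-row=0; cleared 0 line(s) (total 0); column heights now [0 2 2 2 0], max=2
Drop 2: I rot3 at col 2 lands with bottom-row=2; cleared 0 line(s) (total 0); column heights now [0 2 6 2 0], max=6
Drop 3: S rot0 at col 0 lands with bottom-row=5; cleared 0 line(s) (total 0); column heights now [6 7 7 2 0], max=7
Drop 4: I rot1 at col 1 lands with bottom-row=7; cleared 0 line(s) (total 0); column heights now [6 11 7 2 0], max=11
Drop 5: Z rot1 at col 2 lands with bottom-row=7; cleared 0 line(s) (total 0); column heights now [6 11 9 10 0], max=11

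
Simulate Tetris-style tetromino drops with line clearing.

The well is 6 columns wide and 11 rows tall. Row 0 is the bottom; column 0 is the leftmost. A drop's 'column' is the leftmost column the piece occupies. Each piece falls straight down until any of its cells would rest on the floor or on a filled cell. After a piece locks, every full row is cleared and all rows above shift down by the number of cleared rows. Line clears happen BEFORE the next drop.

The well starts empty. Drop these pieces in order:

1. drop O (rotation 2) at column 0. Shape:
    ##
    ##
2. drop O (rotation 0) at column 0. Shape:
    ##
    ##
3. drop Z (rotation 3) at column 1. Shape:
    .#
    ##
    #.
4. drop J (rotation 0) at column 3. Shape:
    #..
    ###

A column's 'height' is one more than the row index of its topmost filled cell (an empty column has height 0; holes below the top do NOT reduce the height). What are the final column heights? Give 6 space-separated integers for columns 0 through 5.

Answer: 4 6 7 2 1 1

Derivation:
Drop 1: O rot2 at col 0 lands with bottom-row=0; cleared 0 line(s) (total 0); column heights now [2 2 0 0 0 0], max=2
Drop 2: O rot0 at col 0 lands with bottom-row=2; cleared 0 line(s) (total 0); column heights now [4 4 0 0 0 0], max=4
Drop 3: Z rot3 at col 1 lands with bottom-row=4; cleared 0 line(s) (total 0); column heights now [4 6 7 0 0 0], max=7
Drop 4: J rot0 at col 3 lands with bottom-row=0; cleared 0 line(s) (total 0); column heights now [4 6 7 2 1 1], max=7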